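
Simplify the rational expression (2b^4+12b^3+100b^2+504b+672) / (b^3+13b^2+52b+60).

Euclidean algorithm in ℚ[b]:
  2b^4+12b^3+100b^2+504b+672 = (2b-14)(b^3+13b^2+52b+60) + (178b^2+1112b+1512)
  b^3+13b^2+52b+60 = ((1/178)b+601/15842)(178b^2+1112b+1512) + ((10452/7921)b+20904/7921)
  178b^2+1112b+1512 = ((704969/5226)b+499023/871)((10452/7921)b+20904/7921) + (0)
Last nonzero remainder: (10452/7921)b+20904/7921. Dividing through by 10452/7921 gives the monic gcd b+2.
Cancel b+2 from numerator and denominator to get the reduced form.

(2b^3+8b^2+84b+336)/(b^2+11b+30)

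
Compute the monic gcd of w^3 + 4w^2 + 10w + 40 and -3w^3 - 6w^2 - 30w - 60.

w^2 + 10

Repeated division with remainder:
  w^3 + 4w^2 + 10w + 40 = (-1/3)(-3w^3 - 6w^2 - 30w - 60) + (2w^2 + 20)
  -3w^3 - 6w^2 - 30w - 60 = (-(3/2)w - 3)(2w^2 + 20) + (0)
Last nonzero remainder: 2w^2 + 20. Dividing through by 2 gives the monic gcd w^2 + 10.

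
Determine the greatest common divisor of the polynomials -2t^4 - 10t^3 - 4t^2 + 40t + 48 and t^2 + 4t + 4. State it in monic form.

t^2 + 4t + 4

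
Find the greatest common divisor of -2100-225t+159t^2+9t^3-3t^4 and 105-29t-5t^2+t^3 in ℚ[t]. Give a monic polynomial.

-35-2t+t^2

By polynomial division,
  -3t^4+9t^3+159t^2-225t-2100 = (-3t-6)(t^3-5t^2-29t+105) + (42t^2-84t-1470)
  t^3-5t^2-29t+105 = ((1/42)t-1/14)(42t^2-84t-1470) + (0)
Last nonzero remainder: 42t^2-84t-1470. Dividing through by 42 gives the monic gcd t^2-2t-35.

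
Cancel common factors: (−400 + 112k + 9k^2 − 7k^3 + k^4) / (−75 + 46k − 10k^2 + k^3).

(−16 + k^2)/(−3 + k)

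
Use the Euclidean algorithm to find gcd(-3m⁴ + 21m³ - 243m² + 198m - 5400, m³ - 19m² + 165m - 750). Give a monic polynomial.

Euclidean algorithm in ℚ[m]:
  -3m⁴ + 21m³ - 243m² + 198m - 5400 = (-3m - 36)(m³ - 19m² + 165m - 750) + (-432m² + 3888m - 32400)
  m³ - 19m² + 165m - 750 = (-(1/432)m + 5/216)(-432m² + 3888m - 32400) + (0)
Last nonzero remainder: -432m² + 3888m - 32400. Dividing through by -432 gives the monic gcd m² - 9m + 75.

m² - 9m + 75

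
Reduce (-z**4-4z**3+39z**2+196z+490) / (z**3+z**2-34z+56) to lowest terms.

Euclidean algorithm in ℚ[z]:
  -z**4-4z**3+39z**2+196z+490 = (-z-3)(z**3+z**2-34z+56) + (8z**2+150z+658)
  z**3+z**2-34z+56 = ((1/8)z-71/32)(8z**2+150z+658) + ((3465/16)z+24255/16)
  8z**2+150z+658 = ((128/3465)z+1504/3465)((3465/16)z+24255/16) + (0)
Last nonzero remainder: (3465/16)z+24255/16. Dividing through by 3465/16 gives the monic gcd z+7.
Cancel z+7 from numerator and denominator to get the reduced form.

(-z**3+3z**2+18z+70)/(z**2-6z+8)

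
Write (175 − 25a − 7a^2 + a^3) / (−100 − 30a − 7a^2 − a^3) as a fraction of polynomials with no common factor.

(−35 + 12a − a^2)/(20 + 2a + a^2)

Repeated division with remainder:
  a^3 − 7a^2 − 25a + 175 = (−1)(−a^3 − 7a^2 − 30a − 100) + (−14a^2 − 55a + 75)
  −a^3 − 7a^2 − 30a − 100 = ((1/14)a + 43/196)(−14a^2 − 55a + 75) + (−(4565/196)a − 22825/196)
  −14a^2 − 55a + 75 = ((2744/4565)a − 588/913)(−(4565/196)a − 22825/196) + (0)
Last nonzero remainder: −(4565/196)a − 22825/196. Dividing through by −4565/196 gives the monic gcd a + 5.
Cancel a + 5 from numerator and denominator to get the reduced form.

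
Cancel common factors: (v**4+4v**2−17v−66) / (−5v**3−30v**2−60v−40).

Apply the Euclidean algorithm:
  v**4+4v**2−17v−66 = (−(1/5)v+6/5)(−5v**3−30v**2−60v−40) + (28v**2+47v−18)
  −5v**3−30v**2−60v−40 = (−(5/28)v−605/784)(28v**2+47v−18) + (−(21125/784)v−21125/392)
  28v**2+47v−18 = (−(21952/21125)v+7056/21125)(−(21125/784)v−21125/392) + (0)
Last nonzero remainder: −(21125/784)v−21125/392. Dividing through by −21125/784 gives the monic gcd v+2.
Cancel v+2 from numerator and denominator to get the reduced form.

(−v**3+2v**2−8v+33)/(5v**2+20v+20)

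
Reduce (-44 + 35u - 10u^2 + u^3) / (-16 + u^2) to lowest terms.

Apply the Euclidean algorithm:
  u^3 - 10u^2 + 35u - 44 = (u - 10)(u^2 - 16) + (51u - 204)
  u^2 - 16 = ((1/51)u + 4/51)(51u - 204) + (0)
Last nonzero remainder: 51u - 204. Dividing through by 51 gives the monic gcd u - 4.
Cancel u - 4 from numerator and denominator to get the reduced form.

(11 - 6u + u^2)/(4 + u)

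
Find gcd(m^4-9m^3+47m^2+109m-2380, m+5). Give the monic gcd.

m+5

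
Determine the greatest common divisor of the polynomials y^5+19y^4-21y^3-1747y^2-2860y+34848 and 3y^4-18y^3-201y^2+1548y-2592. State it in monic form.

y^3-3y^2-76y+288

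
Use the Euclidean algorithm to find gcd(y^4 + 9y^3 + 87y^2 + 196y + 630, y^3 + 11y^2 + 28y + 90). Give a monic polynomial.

y^2 + 2y + 10

By polynomial division,
  y^4 + 9y^3 + 87y^2 + 196y + 630 = (y − 2)(y^3 + 11y^2 + 28y + 90) + (81y^2 + 162y + 810)
  y^3 + 11y^2 + 28y + 90 = ((1/81)y + 1/9)(81y^2 + 162y + 810) + (0)
Last nonzero remainder: 81y^2 + 162y + 810. Dividing through by 81 gives the monic gcd y^2 + 2y + 10.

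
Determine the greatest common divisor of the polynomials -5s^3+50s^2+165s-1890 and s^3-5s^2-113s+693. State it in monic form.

Euclidean algorithm in ℚ[s]:
  -5s^3+50s^2+165s-1890 = (-5)(s^3-5s^2-113s+693) + (25s^2-400s+1575)
  s^3-5s^2-113s+693 = ((1/25)s+11/25)(25s^2-400s+1575) + (0)
Last nonzero remainder: 25s^2-400s+1575. Dividing through by 25 gives the monic gcd s^2-16s+63.

s^2-16s+63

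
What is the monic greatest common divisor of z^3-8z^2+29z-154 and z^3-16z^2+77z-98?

z-7

Repeated division with remainder:
  z^3-8z^2+29z-154 = (z^3-16z^2+77z-98) + (8z^2-48z-56)
  z^3-16z^2+77z-98 = ((1/8)z-5/4)(8z^2-48z-56) + (24z-168)
  8z^2-48z-56 = ((1/3)z+1/3)(24z-168) + (0)
Last nonzero remainder: 24z-168. Dividing through by 24 gives the monic gcd z-7.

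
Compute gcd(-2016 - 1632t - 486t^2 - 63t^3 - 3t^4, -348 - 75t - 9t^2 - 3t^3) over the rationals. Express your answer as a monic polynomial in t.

4 + t

Apply the Euclidean algorithm:
  -3t^4 - 63t^3 - 486t^2 - 1632t - 2016 = (t + 18)(-3t^3 - 9t^2 - 75t - 348) + (-249t^2 + 66t + 4248)
  -3t^3 - 9t^2 - 75t - 348 = ((1/83)t + 271/6889)(-249t^2 + 66t + 4248) + (-(887145/6889)t - 3548580/6889)
  -249t^2 + 66t + 4248 = ((571787/295715)t - 2438706/295715)(-(887145/6889)t - 3548580/6889) + (0)
Last nonzero remainder: -(887145/6889)t - 3548580/6889. Dividing through by -887145/6889 gives the monic gcd t + 4.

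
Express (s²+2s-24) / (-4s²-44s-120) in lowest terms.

(-s+4)/(4s+20)

Repeated division with remainder:
  s²+2s-24 = (-1/4)(-4s²-44s-120) + (-9s-54)
  -4s²-44s-120 = ((4/9)s+20/9)(-9s-54) + (0)
Last nonzero remainder: -9s-54. Dividing through by -9 gives the monic gcd s+6.
Cancel s+6 from numerator and denominator to get the reduced form.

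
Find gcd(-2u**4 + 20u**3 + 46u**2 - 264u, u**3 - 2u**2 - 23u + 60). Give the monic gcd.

Euclidean algorithm in ℚ[u]:
  -2u**4 + 20u**3 + 46u**2 - 264u = (-2u + 16)(u**3 - 2u**2 - 23u + 60) + (32u**2 + 224u - 960)
  u**3 - 2u**2 - 23u + 60 = ((1/32)u - 9/32)(32u**2 + 224u - 960) + (70u - 210)
  32u**2 + 224u - 960 = ((16/35)u + 32/7)(70u - 210) + (0)
Last nonzero remainder: 70u - 210. Dividing through by 70 gives the monic gcd u - 3.

u - 3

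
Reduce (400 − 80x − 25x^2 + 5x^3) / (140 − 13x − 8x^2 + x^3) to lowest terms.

(−20 + 5x)/(−7 + x)

Repeated division with remainder:
  5x^3 − 25x^2 − 80x + 400 = (5)(x^3 − 8x^2 − 13x + 140) + (15x^2 − 15x − 300)
  x^3 − 8x^2 − 13x + 140 = ((1/15)x − 7/15)(15x^2 − 15x − 300) + (0)
Last nonzero remainder: 15x^2 − 15x − 300. Dividing through by 15 gives the monic gcd x^2 − x − 20.
Cancel x^2 − x − 20 from numerator and denominator to get the reduced form.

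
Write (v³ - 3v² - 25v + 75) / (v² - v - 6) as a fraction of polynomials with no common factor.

By polynomial division,
  v³ - 3v² - 25v + 75 = (v - 2)(v² - v - 6) + (-21v + 63)
  v² - v - 6 = (-(1/21)v - 2/21)(-21v + 63) + (0)
Last nonzero remainder: -21v + 63. Dividing through by -21 gives the monic gcd v - 3.
Cancel v - 3 from numerator and denominator to get the reduced form.

(v² - 25)/(v + 2)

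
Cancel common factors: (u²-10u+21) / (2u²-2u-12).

(u-7)/(2u+4)

Euclidean algorithm in ℚ[u]:
  u²-10u+21 = (1/2)(2u²-2u-12) + (-9u+27)
  2u²-2u-12 = (-(2/9)u-4/9)(-9u+27) + (0)
Last nonzero remainder: -9u+27. Dividing through by -9 gives the monic gcd u-3.
Cancel u-3 from numerator and denominator to get the reduced form.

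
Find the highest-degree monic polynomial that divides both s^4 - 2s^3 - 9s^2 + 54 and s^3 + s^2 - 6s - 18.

s^3 + s^2 - 6s - 18

Repeated division with remainder:
  s^4 - 2s^3 - 9s^2 + 54 = (s - 3)(s^3 + s^2 - 6s - 18) + (0)
The last nonzero remainder s^3 + s^2 - 6s - 18 is already monic.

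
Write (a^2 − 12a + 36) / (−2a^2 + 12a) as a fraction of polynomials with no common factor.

(−a + 6)/(2a)

Repeated division with remainder:
  a^2 − 12a + 36 = (−1/2)(−2a^2 + 12a) + (−6a + 36)
  −2a^2 + 12a = ((1/3)a)(−6a + 36) + (0)
Last nonzero remainder: −6a + 36. Dividing through by −6 gives the monic gcd a − 6.
Cancel a − 6 from numerator and denominator to get the reduced form.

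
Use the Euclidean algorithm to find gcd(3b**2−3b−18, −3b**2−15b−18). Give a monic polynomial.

By polynomial division,
  3b**2−3b−18 = (−1)(−3b**2−15b−18) + (−18b−36)
  −3b**2−15b−18 = ((1/6)b+1/2)(−18b−36) + (0)
Last nonzero remainder: −18b−36. Dividing through by −18 gives the monic gcd b+2.

b+2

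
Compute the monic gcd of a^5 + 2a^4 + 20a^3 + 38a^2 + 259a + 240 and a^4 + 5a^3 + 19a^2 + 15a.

a^3 + 5a^2 + 19a + 15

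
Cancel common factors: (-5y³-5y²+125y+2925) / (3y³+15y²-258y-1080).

(-5y²-50y-325)/(3y²+42y+120)

Euclidean algorithm in ℚ[y]:
  -5y³-5y²+125y+2925 = (-5/3)(3y³+15y²-258y-1080) + (20y²-305y+1125)
  3y³+15y²-258y-1080 = ((3/20)y+243/80)(20y²-305y+1125) + ((7995/16)y-71955/16)
  20y²-305y+1125 = ((64/1599)y-400/1599)((7995/16)y-71955/16) + (0)
Last nonzero remainder: (7995/16)y-71955/16. Dividing through by 7995/16 gives the monic gcd y-9.
Cancel y-9 from numerator and denominator to get the reduced form.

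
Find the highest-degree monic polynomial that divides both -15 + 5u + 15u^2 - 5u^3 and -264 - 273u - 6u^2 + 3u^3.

1 + u

Euclidean algorithm in ℚ[u]:
  -5u^3 + 15u^2 + 5u - 15 = (-5/3)(3u^3 - 6u^2 - 273u - 264) + (5u^2 - 450u - 455)
  3u^3 - 6u^2 - 273u - 264 = ((3/5)u + 264/5)(5u^2 - 450u - 455) + (23760u + 23760)
  5u^2 - 450u - 455 = ((1/4752)u - 91/4752)(23760u + 23760) + (0)
Last nonzero remainder: 23760u + 23760. Dividing through by 23760 gives the monic gcd u + 1.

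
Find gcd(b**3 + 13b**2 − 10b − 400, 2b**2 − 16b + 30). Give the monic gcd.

Repeated division with remainder:
  b**3 + 13b**2 − 10b − 400 = ((1/2)b + 21/2)(2b**2 − 16b + 30) + (143b − 715)
  2b**2 − 16b + 30 = ((2/143)b − 6/143)(143b − 715) + (0)
Last nonzero remainder: 143b − 715. Dividing through by 143 gives the monic gcd b − 5.

b − 5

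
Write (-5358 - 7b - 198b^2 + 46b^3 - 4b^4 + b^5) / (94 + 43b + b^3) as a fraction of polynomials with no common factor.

(-114 - 5b - 2b^2 + b^3)/(2 + b)

Euclidean algorithm in ℚ[b]:
  b^5 - 4b^4 + 46b^3 - 198b^2 - 7b - 5358 = (b^2 - 4b + 3)(b^3 + 43b + 94) + (-120b^2 + 240b - 5640)
  b^3 + 43b + 94 = (-(1/120)b - 1/60)(-120b^2 + 240b - 5640) + (0)
Last nonzero remainder: -120b^2 + 240b - 5640. Dividing through by -120 gives the monic gcd b^2 - 2b + 47.
Cancel b^2 - 2b + 47 from numerator and denominator to get the reduced form.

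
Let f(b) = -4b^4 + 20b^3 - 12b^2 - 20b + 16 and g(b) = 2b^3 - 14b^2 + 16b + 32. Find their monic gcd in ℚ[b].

b^2 - 3b - 4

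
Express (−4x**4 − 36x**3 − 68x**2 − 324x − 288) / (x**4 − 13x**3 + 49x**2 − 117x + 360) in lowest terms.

Repeated division with remainder:
  −4x**4 − 36x**3 − 68x**2 − 324x − 288 = (−4)(x**4 − 13x**3 + 49x**2 − 117x + 360) + (−88x**3 + 128x**2 − 792x + 1152)
  x**4 − 13x**3 + 49x**2 − 117x + 360 = (−(1/88)x + 127/968)(−88x**3 + 128x**2 − 792x + 1152) + ((2808/121)x**2 + 25272/121)
  −88x**3 + 128x**2 − 792x + 1152 = (−(1331/351)x + 1936/351)((2808/121)x**2 + 25272/121) + (0)
Last nonzero remainder: (2808/121)x**2 + 25272/121. Dividing through by 2808/121 gives the monic gcd x**2 + 9.
Cancel x**2 + 9 from numerator and denominator to get the reduced form.

(−4x**2 − 36x − 32)/(x**2 − 13x + 40)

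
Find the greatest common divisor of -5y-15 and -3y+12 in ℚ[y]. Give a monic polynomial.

1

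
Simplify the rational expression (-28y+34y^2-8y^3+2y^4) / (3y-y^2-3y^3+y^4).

(28-6y+2y^2)/(-3-2y+y^2)

Repeated division with remainder:
  2y^4-8y^3+34y^2-28y = (2)(y^4-3y^3-y^2+3y) + (-2y^3+36y^2-34y)
  y^4-3y^3-y^2+3y = (-(1/2)y-15/2)(-2y^3+36y^2-34y) + (252y^2-252y)
  -2y^3+36y^2-34y = (-(1/126)y+17/126)(252y^2-252y) + (0)
Last nonzero remainder: 252y^2-252y. Dividing through by 252 gives the monic gcd y^2-y.
Cancel y^2-y from numerator and denominator to get the reduced form.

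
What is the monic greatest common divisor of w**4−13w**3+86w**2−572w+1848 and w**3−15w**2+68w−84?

Apply the Euclidean algorithm:
  w**4−13w**3+86w**2−572w+1848 = (w+2)(w**3−15w**2+68w−84) + (48w**2−624w+2016)
  w**3−15w**2+68w−84 = ((1/48)w−1/24)(48w**2−624w+2016) + (0)
Last nonzero remainder: 48w**2−624w+2016. Dividing through by 48 gives the monic gcd w**2−13w+42.

w**2−13w+42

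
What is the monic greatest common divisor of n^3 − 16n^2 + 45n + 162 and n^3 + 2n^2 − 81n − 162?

By polynomial division,
  n^3 − 16n^2 + 45n + 162 = (n^3 + 2n^2 − 81n − 162) + (−18n^2 + 126n + 324)
  n^3 + 2n^2 − 81n − 162 = (−(1/18)n − 1/2)(−18n^2 + 126n + 324) + (0)
Last nonzero remainder: −18n^2 + 126n + 324. Dividing through by −18 gives the monic gcd n^2 − 7n − 18.

n^2 − 7n − 18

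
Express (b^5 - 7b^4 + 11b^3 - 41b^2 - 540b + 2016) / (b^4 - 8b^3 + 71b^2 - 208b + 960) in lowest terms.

(b^3 - 6b^2 - 19b + 84)/(b^2 - 7b + 40)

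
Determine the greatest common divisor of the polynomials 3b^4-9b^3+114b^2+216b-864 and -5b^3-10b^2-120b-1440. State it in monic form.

b^2-4b+48

Apply the Euclidean algorithm:
  3b^4-9b^3+114b^2+216b-864 = (-(3/5)b+3)(-5b^3-10b^2-120b-1440) + (72b^2-288b+3456)
  -5b^3-10b^2-120b-1440 = (-(5/72)b-5/12)(72b^2-288b+3456) + (0)
Last nonzero remainder: 72b^2-288b+3456. Dividing through by 72 gives the monic gcd b^2-4b+48.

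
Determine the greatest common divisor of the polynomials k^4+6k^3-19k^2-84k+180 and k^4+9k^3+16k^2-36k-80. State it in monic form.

k^2+3k-10

Apply the Euclidean algorithm:
  k^4+6k^3-19k^2-84k+180 = (k^4+9k^3+16k^2-36k-80) + (-3k^3-35k^2-48k+260)
  k^4+9k^3+16k^2-36k-80 = (-(1/3)k+8/9)(-3k^3-35k^2-48k+260) + ((280/9)k^2+(280/3)k-2800/9)
  -3k^3-35k^2-48k+260 = (-(27/280)k-117/140)((280/9)k^2+(280/3)k-2800/9) + (0)
Last nonzero remainder: (280/9)k^2+(280/3)k-2800/9. Dividing through by 280/9 gives the monic gcd k^2+3k-10.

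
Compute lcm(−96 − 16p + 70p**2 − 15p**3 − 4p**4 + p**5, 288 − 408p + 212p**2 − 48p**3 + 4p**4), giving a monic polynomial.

288 − 48p − 226p**2 + 115p**3 − 3p**4 − 7p**5 + p**6

Apply the Euclidean algorithm:
  p**5 − 4p**4 − 15p**3 + 70p**2 − 16p − 96 = ((1/4)p + 2)(4p**4 − 48p**3 + 212p**2 − 408p + 288) + (28p**3 − 252p**2 + 728p − 672)
  4p**4 − 48p**3 + 212p**2 − 408p + 288 = ((1/7)p − 3/7)(28p**3 − 252p**2 + 728p − 672) + (0)
Last nonzero remainder: 28p**3 − 252p**2 + 728p − 672. Dividing through by 28 gives the monic gcd p**3 − 9p**2 + 26p − 24.
Then lcm(f, g) = f·g / gcd(f, g); expanding and making the result monic gives the answer.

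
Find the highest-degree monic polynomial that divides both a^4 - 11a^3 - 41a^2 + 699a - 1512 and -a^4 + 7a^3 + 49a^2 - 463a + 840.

a^3 - 2a^2 - 59a + 168

Apply the Euclidean algorithm:
  a^4 - 11a^3 - 41a^2 + 699a - 1512 = (-1)(-a^4 + 7a^3 + 49a^2 - 463a + 840) + (-4a^3 + 8a^2 + 236a - 672)
  -a^4 + 7a^3 + 49a^2 - 463a + 840 = ((1/4)a - 5/4)(-4a^3 + 8a^2 + 236a - 672) + (0)
Last nonzero remainder: -4a^3 + 8a^2 + 236a - 672. Dividing through by -4 gives the monic gcd a^3 - 2a^2 - 59a + 168.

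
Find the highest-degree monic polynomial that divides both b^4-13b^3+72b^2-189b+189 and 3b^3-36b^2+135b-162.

b^2-6b+9

Euclidean algorithm in ℚ[b]:
  b^4-13b^3+72b^2-189b+189 = ((1/3)b-1/3)(3b^3-36b^2+135b-162) + (15b^2-90b+135)
  3b^3-36b^2+135b-162 = ((1/5)b-6/5)(15b^2-90b+135) + (0)
Last nonzero remainder: 15b^2-90b+135. Dividing through by 15 gives the monic gcd b^2-6b+9.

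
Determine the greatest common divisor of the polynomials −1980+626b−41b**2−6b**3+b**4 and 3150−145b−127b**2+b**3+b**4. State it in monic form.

−45+4b+b**2

Apply the Euclidean algorithm:
  b**4−6b**3−41b**2+626b−1980 = (b**4+b**3−127b**2−145b+3150) + (−7b**3+86b**2+771b−5130)
  b**4+b**3−127b**2−145b+3150 = (−(1/7)b−93/49)(−7b**3+86b**2+771b−5130) + ((7172/49)b**2+(28688/49)b−322740/49)
  −7b**3+86b**2+771b−5130 = (−(343/7172)b+2793/3586)((7172/49)b**2+(28688/49)b−322740/49) + (0)
Last nonzero remainder: (7172/49)b**2+(28688/49)b−322740/49. Dividing through by 7172/49 gives the monic gcd b**2+4b−45.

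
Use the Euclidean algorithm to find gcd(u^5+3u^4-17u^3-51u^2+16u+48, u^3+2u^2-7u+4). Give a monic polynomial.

u^2+3u-4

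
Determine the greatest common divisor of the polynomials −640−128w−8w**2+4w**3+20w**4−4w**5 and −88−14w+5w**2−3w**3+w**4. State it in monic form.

−8−2w+w**2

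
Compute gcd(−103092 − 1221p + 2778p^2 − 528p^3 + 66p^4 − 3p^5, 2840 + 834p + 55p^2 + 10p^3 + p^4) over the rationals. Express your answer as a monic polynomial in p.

284 + 55p + p^3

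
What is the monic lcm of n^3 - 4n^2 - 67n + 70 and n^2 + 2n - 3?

n^4 - n^3 - 79n^2 - 131n + 210

Euclidean algorithm in ℚ[n]:
  n^3 - 4n^2 - 67n + 70 = (n - 6)(n^2 + 2n - 3) + (-52n + 52)
  n^2 + 2n - 3 = (-(1/52)n - 3/52)(-52n + 52) + (0)
Last nonzero remainder: -52n + 52. Dividing through by -52 gives the monic gcd n - 1.
Then lcm(f, g) = f·g / gcd(f, g); expanding and making the result monic gives the answer.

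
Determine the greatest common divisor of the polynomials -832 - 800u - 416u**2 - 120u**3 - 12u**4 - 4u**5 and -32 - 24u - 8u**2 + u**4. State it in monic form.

8 + 8u + 4u**2 + u**3

Euclidean algorithm in ℚ[u]:
  -4u**5 - 12u**4 - 120u**3 - 416u**2 - 800u - 832 = (-4u - 12)(u**4 - 8u**2 - 24u - 32) + (-152u**3 - 608u**2 - 1216u - 1216)
  u**4 - 8u**2 - 24u - 32 = (-(1/152)u + 1/38)(-152u**3 - 608u**2 - 1216u - 1216) + (0)
Last nonzero remainder: -152u**3 - 608u**2 - 1216u - 1216. Dividing through by -152 gives the monic gcd u**3 + 4u**2 + 8u + 8.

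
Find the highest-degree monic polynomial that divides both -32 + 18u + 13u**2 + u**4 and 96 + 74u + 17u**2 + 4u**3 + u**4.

32 + 14u + u**2 + u**3

By polynomial division,
  u**4 + 13u**2 + 18u - 32 = (u**4 + 4u**3 + 17u**2 + 74u + 96) + (-4u**3 - 4u**2 - 56u - 128)
  u**4 + 4u**3 + 17u**2 + 74u + 96 = (-(1/4)u - 3/4)(-4u**3 - 4u**2 - 56u - 128) + (0)
Last nonzero remainder: -4u**3 - 4u**2 - 56u - 128. Dividing through by -4 gives the monic gcd u**3 + u**2 + 14u + 32.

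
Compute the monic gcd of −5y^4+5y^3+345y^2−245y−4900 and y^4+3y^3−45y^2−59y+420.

By polynomial division,
  −5y^4+5y^3+345y^2−245y−4900 = (−5)(y^4+3y^3−45y^2−59y+420) + (20y^3+120y^2−540y−2800)
  y^4+3y^3−45y^2−59y+420 = ((1/20)y−3/20)(20y^3+120y^2−540y−2800) + (0)
Last nonzero remainder: 20y^3+120y^2−540y−2800. Dividing through by 20 gives the monic gcd y^3+6y^2−27y−140.

y^3+6y^2−27y−140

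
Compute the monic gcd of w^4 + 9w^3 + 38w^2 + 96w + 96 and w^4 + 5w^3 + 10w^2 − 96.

w^3 + 7w^2 + 24w + 48

Euclidean algorithm in ℚ[w]:
  w^4 + 9w^3 + 38w^2 + 96w + 96 = (w^4 + 5w^3 + 10w^2 − 96) + (4w^3 + 28w^2 + 96w + 192)
  w^4 + 5w^3 + 10w^2 − 96 = ((1/4)w − 1/2)(4w^3 + 28w^2 + 96w + 192) + (0)
Last nonzero remainder: 4w^3 + 28w^2 + 96w + 192. Dividing through by 4 gives the monic gcd w^3 + 7w^2 + 24w + 48.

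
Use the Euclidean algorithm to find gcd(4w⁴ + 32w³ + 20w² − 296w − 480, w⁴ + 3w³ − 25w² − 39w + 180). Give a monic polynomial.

w³ + 6w² − 7w − 60

Apply the Euclidean algorithm:
  4w⁴ + 32w³ + 20w² − 296w − 480 = (4)(w⁴ + 3w³ − 25w² − 39w + 180) + (20w³ + 120w² − 140w − 1200)
  w⁴ + 3w³ − 25w² − 39w + 180 = ((1/20)w − 3/20)(20w³ + 120w² − 140w − 1200) + (0)
Last nonzero remainder: 20w³ + 120w² − 140w − 1200. Dividing through by 20 gives the monic gcd w³ + 6w² − 7w − 60.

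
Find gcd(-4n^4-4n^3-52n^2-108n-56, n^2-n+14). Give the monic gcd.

Apply the Euclidean algorithm:
  -4n^4-4n^3-52n^2-108n-56 = (-4n^2-8n-4)(n^2-n+14) + (0)
The last nonzero remainder n^2-n+14 is already monic.

n^2-n+14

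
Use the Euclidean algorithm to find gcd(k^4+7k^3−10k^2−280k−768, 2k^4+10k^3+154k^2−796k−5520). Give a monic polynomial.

Euclidean algorithm in ℚ[k]:
  k^4+7k^3−10k^2−280k−768 = (1/2)(2k^4+10k^3+154k^2−796k−5520) + (2k^3−87k^2+118k+1992)
  2k^4+10k^3+154k^2−796k−5520 = (k+97/2)(2k^3−87k^2+118k+1992) + ((8511/2)k^2−8511k−102132)
  2k^3−87k^2+118k+1992 = ((4/8511)k−166/8511)((8511/2)k^2−8511k−102132) + (0)
Last nonzero remainder: (8511/2)k^2−8511k−102132. Dividing through by 8511/2 gives the monic gcd k^2−2k−24.

k^2−2k−24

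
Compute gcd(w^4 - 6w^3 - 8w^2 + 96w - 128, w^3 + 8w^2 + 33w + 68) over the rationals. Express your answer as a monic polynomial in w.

Apply the Euclidean algorithm:
  w^4 - 6w^3 - 8w^2 + 96w - 128 = (w - 14)(w^3 + 8w^2 + 33w + 68) + (71w^2 + 490w + 824)
  w^3 + 8w^2 + 33w + 68 = ((1/71)w + 78/5041)(71w^2 + 490w + 824) + ((69629/5041)w + 278516/5041)
  71w^2 + 490w + 824 = ((357911/69629)w + 1038446/69629)((69629/5041)w + 278516/5041) + (0)
Last nonzero remainder: (69629/5041)w + 278516/5041. Dividing through by 69629/5041 gives the monic gcd w + 4.

w + 4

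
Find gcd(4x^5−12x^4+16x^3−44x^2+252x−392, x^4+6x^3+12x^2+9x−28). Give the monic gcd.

Euclidean algorithm in ℚ[x]:
  4x^5−12x^4+16x^3−44x^2+252x−392 = (4x−36)(x^4+6x^3+12x^2+9x−28) + (184x^3+352x^2+688x−1400)
  x^4+6x^3+12x^2+9x−28 = ((1/184)x+47/2116)(184x^3+352x^2+688x−1400) + ((234/529)x^2+(702/529)x+1638/529)
  184x^3+352x^2+688x−1400 = ((48668/117)x−52900/117)((234/529)x^2+(702/529)x+1638/529) + (0)
Last nonzero remainder: (234/529)x^2+(702/529)x+1638/529. Dividing through by 234/529 gives the monic gcd x^2+3x+7.

x^2+3x+7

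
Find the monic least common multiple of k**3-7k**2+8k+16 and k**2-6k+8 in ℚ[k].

k**4-9k**3+22k**2-32

Apply the Euclidean algorithm:
  k**3-7k**2+8k+16 = (k-1)(k**2-6k+8) + (-6k+24)
  k**2-6k+8 = (-(1/6)k+1/3)(-6k+24) + (0)
Last nonzero remainder: -6k+24. Dividing through by -6 gives the monic gcd k-4.
Then lcm(f, g) = f·g / gcd(f, g); expanding and making the result monic gives the answer.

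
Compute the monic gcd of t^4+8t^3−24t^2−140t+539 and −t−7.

Euclidean algorithm in ℚ[t]:
  t^4+8t^3−24t^2−140t+539 = (−t^3−t^2+31t−77)(−t−7) + (0)
Last nonzero remainder: −t−7. Dividing through by −1 gives the monic gcd t+7.

t+7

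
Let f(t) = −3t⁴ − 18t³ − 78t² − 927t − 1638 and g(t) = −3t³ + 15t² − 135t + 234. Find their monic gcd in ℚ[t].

Euclidean algorithm in ℚ[t]:
  −3t⁴ − 18t³ − 78t² − 927t − 1638 = (t + 11)(−3t³ + 15t² − 135t + 234) + (−108t² + 324t − 4212)
  −3t³ + 15t² − 135t + 234 = ((1/36)t − 1/18)(−108t² + 324t − 4212) + (0)
Last nonzero remainder: −108t² + 324t − 4212. Dividing through by −108 gives the monic gcd t² − 3t + 39.

t² − 3t + 39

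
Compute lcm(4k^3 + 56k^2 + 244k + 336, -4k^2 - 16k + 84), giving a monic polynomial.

By polynomial division,
  4k^3 + 56k^2 + 244k + 336 = (-k - 10)(-4k^2 - 16k + 84) + (168k + 1176)
  -4k^2 - 16k + 84 = (-(1/42)k + 1/14)(168k + 1176) + (0)
Last nonzero remainder: 168k + 1176. Dividing through by 168 gives the monic gcd k + 7.
Then lcm(f, g) = f·g / gcd(f, g); expanding and making the result monic gives the answer.

k^4 + 11k^3 + 19k^2 - 99k - 252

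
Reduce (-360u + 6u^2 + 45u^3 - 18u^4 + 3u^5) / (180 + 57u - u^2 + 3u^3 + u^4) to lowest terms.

(-24u - 6u^2 + 3u^3)/(12 + 7u + u^2)

Apply the Euclidean algorithm:
  3u^5 - 18u^4 + 45u^3 + 6u^2 - 360u = (3u - 27)(u^4 + 3u^3 - u^2 + 57u + 180) + (129u^3 - 192u^2 + 639u + 4860)
  u^4 + 3u^3 - u^2 + 57u + 180 = ((1/129)u + 193/5547)(129u^3 - 192u^2 + 639u + 4860) + ((1344/1849)u^2 - (5376/1849)u + 20160/1849)
  129u^3 - 192u^2 + 639u + 4860 = ((79507/448)u + 49923/112)((1344/1849)u^2 - (5376/1849)u + 20160/1849) + (0)
Last nonzero remainder: (1344/1849)u^2 - (5376/1849)u + 20160/1849. Dividing through by 1344/1849 gives the monic gcd u^2 - 4u + 15.
Cancel u^2 - 4u + 15 from numerator and denominator to get the reduced form.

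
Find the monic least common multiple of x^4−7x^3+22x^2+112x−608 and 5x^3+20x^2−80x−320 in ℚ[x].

x^5−3x^4−6x^3+200x^2−160x−2432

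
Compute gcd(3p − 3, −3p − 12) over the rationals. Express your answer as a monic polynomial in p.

Euclidean algorithm in ℚ[p]:
  3p − 3 = (−1)(−3p − 12) + (−15)
  −3p − 12 = ((1/5)p + 4/5)(−15) + (0)
The last nonzero remainder is the constant −15, so the polynomials are coprime and gcd = 1.

1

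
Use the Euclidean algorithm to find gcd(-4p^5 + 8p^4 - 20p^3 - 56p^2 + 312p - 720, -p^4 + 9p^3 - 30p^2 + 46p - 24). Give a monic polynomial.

p^2 - 4p + 6

By polynomial division,
  -4p^5 + 8p^4 - 20p^3 - 56p^2 + 312p - 720 = (4p + 28)(-p^4 + 9p^3 - 30p^2 + 46p - 24) + (-152p^3 + 600p^2 - 880p - 48)
  -p^4 + 9p^3 - 30p^2 + 46p - 24 = ((1/152)p - 12/361)(-152p^3 + 600p^2 - 880p - 48) + (-(1540/361)p^2 + (6160/361)p - 9240/361)
  -152p^3 + 600p^2 - 880p - 48 = ((13718/385)p + 722/385)(-(1540/361)p^2 + (6160/361)p - 9240/361) + (0)
Last nonzero remainder: -(1540/361)p^2 + (6160/361)p - 9240/361. Dividing through by -1540/361 gives the monic gcd p^2 - 4p + 6.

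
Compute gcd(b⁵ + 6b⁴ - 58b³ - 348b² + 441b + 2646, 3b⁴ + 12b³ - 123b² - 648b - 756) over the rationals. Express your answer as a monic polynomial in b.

b³ + 2b² - 45b - 126

By polynomial division,
  b⁵ + 6b⁴ - 58b³ - 348b² + 441b + 2646 = ((1/3)b + 2/3)(3b⁴ + 12b³ - 123b² - 648b - 756) + (-25b³ - 50b² + 1125b + 3150)
  3b⁴ + 12b³ - 123b² - 648b - 756 = (-(3/25)b - 6/25)(-25b³ - 50b² + 1125b + 3150) + (0)
Last nonzero remainder: -25b³ - 50b² + 1125b + 3150. Dividing through by -25 gives the monic gcd b³ + 2b² - 45b - 126.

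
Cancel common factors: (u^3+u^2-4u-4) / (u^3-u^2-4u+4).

Repeated division with remainder:
  u^3+u^2-4u-4 = (u^3-u^2-4u+4) + (2u^2-8)
  u^3-u^2-4u+4 = ((1/2)u-1/2)(2u^2-8) + (0)
Last nonzero remainder: 2u^2-8. Dividing through by 2 gives the monic gcd u^2-4.
Cancel u^2-4 from numerator and denominator to get the reduced form.

(u+1)/(u-1)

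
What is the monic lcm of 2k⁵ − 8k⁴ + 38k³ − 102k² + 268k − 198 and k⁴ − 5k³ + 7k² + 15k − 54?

Apply the Euclidean algorithm:
  2k⁵ − 8k⁴ + 38k³ − 102k² + 268k − 198 = (2k + 2)(k⁴ − 5k³ + 7k² + 15k − 54) + (34k³ − 146k² + 346k − 90)
  k⁴ − 5k³ + 7k² + 15k − 54 = ((1/34)k − 6/289)(34k³ − 146k² + 346k − 90) + (−(1794/289)k² + (7176/289)k − 16146/289)
  34k³ − 146k² + 346k − 90 = (−(4913/897)k + 1445/897)(−(1794/289)k² + (7176/289)k − 16146/289) + (0)
Last nonzero remainder: −(1794/289)k² + (7176/289)k − 16146/289. Dividing through by −1794/289 gives the monic gcd k² − 4k + 9.
Then lcm(f, g) = f·g / gcd(f, g); expanding and making the result monic gives the answer.

k⁷ − 5k⁶ + 17k⁵ − 46k⁴ + 71k³ + 73k² − 705k + 594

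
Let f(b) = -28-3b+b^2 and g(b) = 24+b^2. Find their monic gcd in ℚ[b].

1

Apply the Euclidean algorithm:
  b^2-3b-28 = (b^2+24) + (-3b-52)
  b^2+24 = (-(1/3)b+52/9)(-3b-52) + (2920/9)
  -3b-52 = (-(27/2920)b-117/730)(2920/9) + (0)
The last nonzero remainder is the constant 2920/9, so the polynomials are coprime and gcd = 1.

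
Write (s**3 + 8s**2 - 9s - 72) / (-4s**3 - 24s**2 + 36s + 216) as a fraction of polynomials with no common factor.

Repeated division with remainder:
  s**3 + 8s**2 - 9s - 72 = (-1/4)(-4s**3 - 24s**2 + 36s + 216) + (2s**2 - 18)
  -4s**3 - 24s**2 + 36s + 216 = (-2s - 12)(2s**2 - 18) + (0)
Last nonzero remainder: 2s**2 - 18. Dividing through by 2 gives the monic gcd s**2 - 9.
Cancel s**2 - 9 from numerator and denominator to get the reduced form.

(-s - 8)/(4s + 24)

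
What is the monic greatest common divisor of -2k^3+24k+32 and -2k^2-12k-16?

Repeated division with remainder:
  -2k^3+24k+32 = (k-6)(-2k^2-12k-16) + (-32k-64)
  -2k^2-12k-16 = ((1/16)k+1/4)(-32k-64) + (0)
Last nonzero remainder: -32k-64. Dividing through by -32 gives the monic gcd k+2.

k+2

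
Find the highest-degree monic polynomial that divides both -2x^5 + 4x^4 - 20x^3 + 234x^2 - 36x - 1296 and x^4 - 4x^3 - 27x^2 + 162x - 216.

x^2 - 7x + 12

Repeated division with remainder:
  -2x^5 + 4x^4 - 20x^3 + 234x^2 - 36x - 1296 = (-2x - 4)(x^4 - 4x^3 - 27x^2 + 162x - 216) + (-90x^3 + 450x^2 + 180x - 2160)
  x^4 - 4x^3 - 27x^2 + 162x - 216 = (-(1/90)x - 1/90)(-90x^3 + 450x^2 + 180x - 2160) + (-20x^2 + 140x - 240)
  -90x^3 + 450x^2 + 180x - 2160 = ((9/2)x + 9)(-20x^2 + 140x - 240) + (0)
Last nonzero remainder: -20x^2 + 140x - 240. Dividing through by -20 gives the monic gcd x^2 - 7x + 12.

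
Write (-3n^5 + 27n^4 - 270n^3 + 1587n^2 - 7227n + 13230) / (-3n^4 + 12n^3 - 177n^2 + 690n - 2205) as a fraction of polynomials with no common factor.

Repeated division with remainder:
  -3n^5 + 27n^4 - 270n^3 + 1587n^2 - 7227n + 13230 = (n - 5)(-3n^4 + 12n^3 - 177n^2 + 690n - 2205) + (-33n^3 + 12n^2 - 1572n + 2205)
  -3n^4 + 12n^3 - 177n^2 + 690n - 2205 = ((1/11)n - 40/121)(-33n^3 + 12n^2 - 1572n + 2205) + (-(3645/121)n^2 - (3645/121)n - 178605/121)
  -33n^3 + 12n^2 - 1572n + 2205 = ((1331/1215)n - 121/81)(-(3645/121)n^2 - (3645/121)n - 178605/121) + (0)
Last nonzero remainder: -(3645/121)n^2 - (3645/121)n - 178605/121. Dividing through by -3645/121 gives the monic gcd n^2 + n + 49.
Cancel n^2 + n + 49 from numerator and denominator to get the reduced form.

(n^3 - 10n^2 + 51n - 90)/(n^2 - 5n + 15)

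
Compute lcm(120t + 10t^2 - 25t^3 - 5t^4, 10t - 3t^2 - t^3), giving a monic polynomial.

Repeated division with remainder:
  -5t^4 - 25t^3 + 10t^2 + 120t = (5t + 10)(-t^3 - 3t^2 + 10t) + (-10t^2 + 20t)
  -t^3 - 3t^2 + 10t = ((1/10)t + 1/2)(-10t^2 + 20t) + (0)
Last nonzero remainder: -10t^2 + 20t. Dividing through by -10 gives the monic gcd t^2 - 2t.
Then lcm(f, g) = f·g / gcd(f, g); expanding and making the result monic gives the answer.

-120t - 34t^2 + 23t^3 + 10t^4 + t^5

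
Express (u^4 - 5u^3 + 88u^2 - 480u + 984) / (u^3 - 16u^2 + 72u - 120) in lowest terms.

Euclidean algorithm in ℚ[u]:
  u^4 - 5u^3 + 88u^2 - 480u + 984 = (u + 11)(u^3 - 16u^2 + 72u - 120) + (192u^2 - 1152u + 2304)
  u^3 - 16u^2 + 72u - 120 = ((1/192)u - 5/96)(192u^2 - 1152u + 2304) + (0)
Last nonzero remainder: 192u^2 - 1152u + 2304. Dividing through by 192 gives the monic gcd u^2 - 6u + 12.
Cancel u^2 - 6u + 12 from numerator and denominator to get the reduced form.

(u^2 + u + 82)/(u - 10)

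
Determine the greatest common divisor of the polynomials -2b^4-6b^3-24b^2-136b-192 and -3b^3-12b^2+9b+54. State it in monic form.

b+3

Apply the Euclidean algorithm:
  -2b^4-6b^3-24b^2-136b-192 = ((2/3)b-2/3)(-3b^3-12b^2+9b+54) + (-38b^2-166b-156)
  -3b^3-12b^2+9b+54 = ((3/38)b-21/722)(-38b^2-166b-156) + ((5952/361)b+17856/361)
  -38b^2-166b-156 = (-(6859/2976)b-4693/1488)((5952/361)b+17856/361) + (0)
Last nonzero remainder: (5952/361)b+17856/361. Dividing through by 5952/361 gives the monic gcd b+3.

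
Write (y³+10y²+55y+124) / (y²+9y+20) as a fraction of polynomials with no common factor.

By polynomial division,
  y³+10y²+55y+124 = (y+1)(y²+9y+20) + (26y+104)
  y²+9y+20 = ((1/26)y+5/26)(26y+104) + (0)
Last nonzero remainder: 26y+104. Dividing through by 26 gives the monic gcd y+4.
Cancel y+4 from numerator and denominator to get the reduced form.

(y²+6y+31)/(y+5)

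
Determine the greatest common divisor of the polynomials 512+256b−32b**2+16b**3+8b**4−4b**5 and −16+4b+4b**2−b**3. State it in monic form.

Repeated division with remainder:
  −4b**5+8b**4+16b**3−32b**2+256b+512 = (4b**2+8b+32)(−b**3+4b**2+4b−16) + (−128b**2+256b+1024)
  −b**3+4b**2+4b−16 = ((1/128)b−1/64)(−128b**2+256b+1024) + (0)
Last nonzero remainder: −128b**2+256b+1024. Dividing through by −128 gives the monic gcd b**2−2b−8.

−8−2b+b**2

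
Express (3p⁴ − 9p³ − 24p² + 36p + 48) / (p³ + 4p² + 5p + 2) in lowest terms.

Euclidean algorithm in ℚ[p]:
  3p⁴ − 9p³ − 24p² + 36p + 48 = (3p − 21)(p³ + 4p² + 5p + 2) + (45p² + 135p + 90)
  p³ + 4p² + 5p + 2 = ((1/45)p + 1/45)(45p² + 135p + 90) + (0)
Last nonzero remainder: 45p² + 135p + 90. Dividing through by 45 gives the monic gcd p² + 3p + 2.
Cancel p² + 3p + 2 from numerator and denominator to get the reduced form.

(3p² − 18p + 24)/(p + 1)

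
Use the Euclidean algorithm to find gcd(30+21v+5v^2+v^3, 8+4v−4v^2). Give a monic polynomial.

1

Apply the Euclidean algorithm:
  v^3+5v^2+21v+30 = (−(1/4)v−3/2)(−4v^2+4v+8) + (29v+42)
  −4v^2+4v+8 = (−(4/29)v+284/841)(29v+42) + (−5200/841)
  29v+42 = (−(24389/5200)v−17661/2600)(−5200/841) + (0)
The last nonzero remainder is the constant −5200/841, so the polynomials are coprime and gcd = 1.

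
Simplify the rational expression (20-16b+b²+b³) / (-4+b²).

(-10+3b+b²)/(2+b)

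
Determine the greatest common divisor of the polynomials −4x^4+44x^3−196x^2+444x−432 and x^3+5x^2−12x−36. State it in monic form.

x−3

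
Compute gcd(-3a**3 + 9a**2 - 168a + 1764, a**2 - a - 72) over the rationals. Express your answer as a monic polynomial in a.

1

Euclidean algorithm in ℚ[a]:
  -3a**3 + 9a**2 - 168a + 1764 = (-3a + 6)(a**2 - a - 72) + (-378a + 2196)
  a**2 - a - 72 = (-(1/378)a - 101/7938)(-378a + 2196) + (-19430/441)
  -378a + 2196 = ((83349/9715)a - 484218/9715)(-19430/441) + (0)
The last nonzero remainder is the constant -19430/441, so the polynomials are coprime and gcd = 1.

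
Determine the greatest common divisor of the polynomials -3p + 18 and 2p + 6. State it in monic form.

1

By polynomial division,
  -3p + 18 = (-3/2)(2p + 6) + (27)
  2p + 6 = ((2/27)p + 2/9)(27) + (0)
The last nonzero remainder is the constant 27, so the polynomials are coprime and gcd = 1.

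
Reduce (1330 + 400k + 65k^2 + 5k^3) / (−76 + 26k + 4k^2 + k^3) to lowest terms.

Euclidean algorithm in ℚ[k]:
  5k^3 + 65k^2 + 400k + 1330 = (5)(k^3 + 4k^2 + 26k − 76) + (45k^2 + 270k + 1710)
  k^3 + 4k^2 + 26k − 76 = ((1/45)k − 2/45)(45k^2 + 270k + 1710) + (0)
Last nonzero remainder: 45k^2 + 270k + 1710. Dividing through by 45 gives the monic gcd k^2 + 6k + 38.
Cancel k^2 + 6k + 38 from numerator and denominator to get the reduced form.

(35 + 5k)/(−2 + k)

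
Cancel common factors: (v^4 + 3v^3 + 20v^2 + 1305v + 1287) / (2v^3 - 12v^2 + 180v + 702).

(v^2 + 12v + 11)/(2v + 6)

Apply the Euclidean algorithm:
  v^4 + 3v^3 + 20v^2 + 1305v + 1287 = ((1/2)v + 9/2)(2v^3 - 12v^2 + 180v + 702) + (-16v^2 + 144v - 1872)
  2v^3 - 12v^2 + 180v + 702 = (-(1/8)v - 3/8)(-16v^2 + 144v - 1872) + (0)
Last nonzero remainder: -16v^2 + 144v - 1872. Dividing through by -16 gives the monic gcd v^2 - 9v + 117.
Cancel v^2 - 9v + 117 from numerator and denominator to get the reduced form.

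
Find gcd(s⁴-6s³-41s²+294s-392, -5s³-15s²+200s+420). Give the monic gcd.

By polynomial division,
  s⁴-6s³-41s²+294s-392 = (-(1/5)s+9/5)(-5s³-15s²+200s+420) + (26s²+18s-1148)
  -5s³-15s²+200s+420 = (-(5/26)s-75/169)(26s²+18s-1148) + (-(2160/169)s-15120/169)
  26s²+18s-1148 = (-(2197/1080)s+6929/540)(-(2160/169)s-15120/169) + (0)
Last nonzero remainder: -(2160/169)s-15120/169. Dividing through by -2160/169 gives the monic gcd s+7.

s+7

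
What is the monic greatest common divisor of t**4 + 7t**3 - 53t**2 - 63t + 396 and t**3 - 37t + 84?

t**2 - 7t + 12

Repeated division with remainder:
  t**4 + 7t**3 - 53t**2 - 63t + 396 = (t + 7)(t**3 - 37t + 84) + (-16t**2 + 112t - 192)
  t**3 - 37t + 84 = (-(1/16)t - 7/16)(-16t**2 + 112t - 192) + (0)
Last nonzero remainder: -16t**2 + 112t - 192. Dividing through by -16 gives the monic gcd t**2 - 7t + 12.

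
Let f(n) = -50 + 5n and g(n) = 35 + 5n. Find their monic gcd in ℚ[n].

1

Euclidean algorithm in ℚ[n]:
  5n - 50 = (5n + 35) + (-85)
  5n + 35 = (-(1/17)n - 7/17)(-85) + (0)
The last nonzero remainder is the constant -85, so the polynomials are coprime and gcd = 1.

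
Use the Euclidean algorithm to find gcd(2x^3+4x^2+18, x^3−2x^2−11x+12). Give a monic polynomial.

Repeated division with remainder:
  2x^3+4x^2+18 = (2)(x^3−2x^2−11x+12) + (8x^2+22x−6)
  x^3−2x^2−11x+12 = ((1/8)x−19/32)(8x^2+22x−6) + ((45/16)x+135/16)
  8x^2+22x−6 = ((128/45)x−32/45)((45/16)x+135/16) + (0)
Last nonzero remainder: (45/16)x+135/16. Dividing through by 45/16 gives the monic gcd x+3.

x+3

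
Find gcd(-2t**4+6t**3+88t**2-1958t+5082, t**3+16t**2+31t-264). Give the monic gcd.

Euclidean algorithm in ℚ[t]:
  -2t**4+6t**3+88t**2-1958t+5082 = (-2t+38)(t**3+16t**2+31t-264) + (-458t**2-3664t+15114)
  t**3+16t**2+31t-264 = (-(1/458)t-4/229)(-458t**2-3664t+15114) + (0)
Last nonzero remainder: -458t**2-3664t+15114. Dividing through by -458 gives the monic gcd t**2+8t-33.

t**2+8t-33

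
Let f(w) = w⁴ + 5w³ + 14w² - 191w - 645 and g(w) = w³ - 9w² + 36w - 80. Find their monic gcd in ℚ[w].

w - 5

By polynomial division,
  w⁴ + 5w³ + 14w² - 191w - 645 = (w + 14)(w³ - 9w² + 36w - 80) + (104w² - 615w + 475)
  w³ - 9w² + 36w - 80 = ((1/104)w - 321/10816)(104w² - 615w + 475) + ((142561/10816)w - 712805/10816)
  104w² - 615w + 475 = ((1124864/142561)w - 1027520/142561)((142561/10816)w - 712805/10816) + (0)
Last nonzero remainder: (142561/10816)w - 712805/10816. Dividing through by 142561/10816 gives the monic gcd w - 5.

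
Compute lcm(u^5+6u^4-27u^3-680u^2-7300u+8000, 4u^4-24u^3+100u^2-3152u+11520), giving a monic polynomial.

u^7-7u^6-69u^5-113u^4+568u^3+78420u^2-366800u+288000

Repeated division with remainder:
  u^5+6u^4-27u^3-680u^2-7300u+8000 = ((1/4)u+3)(4u^4-24u^3+100u^2-3152u+11520) + (20u^3-192u^2-724u-26560)
  4u^4-24u^3+100u^2-3152u+11520 = ((1/5)u+18/25)(20u^3-192u^2-724u-26560) + ((9576/25)u^2+(67032/25)u+153216/5)
  20u^3-192u^2-724u-26560 = ((125/2394)u-2075/2394)((9576/25)u^2+(67032/25)u+153216/5) + (0)
Last nonzero remainder: (9576/25)u^2+(67032/25)u+153216/5. Dividing through by 9576/25 gives the monic gcd u^2+7u+80.
Then lcm(f, g) = f·g / gcd(f, g); expanding and making the result monic gives the answer.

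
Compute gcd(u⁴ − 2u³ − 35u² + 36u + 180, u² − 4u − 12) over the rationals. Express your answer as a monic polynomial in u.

By polynomial division,
  u⁴ − 2u³ − 35u² + 36u + 180 = (u² + 2u − 15)(u² − 4u − 12) + (0)
The last nonzero remainder u² − 4u − 12 is already monic.

u² − 4u − 12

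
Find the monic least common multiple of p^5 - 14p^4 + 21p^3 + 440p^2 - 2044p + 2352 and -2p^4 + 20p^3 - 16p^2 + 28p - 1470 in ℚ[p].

Euclidean algorithm in ℚ[p]:
  p^5 - 14p^4 + 21p^3 + 440p^2 - 2044p + 2352 = (-(1/2)p + 2)(-2p^4 + 20p^3 - 16p^2 + 28p - 1470) + (-27p^3 + 486p^2 - 2835p + 5292)
  -2p^4 + 20p^3 - 16p^2 + 28p - 1470 = ((2/27)p + 16/27)(-27p^3 + 486p^2 - 2835p + 5292) + (-94p^2 + 1316p - 4606)
  -27p^3 + 486p^2 - 2835p + 5292 = ((27/94)p - 54/47)(-94p^2 + 1316p - 4606) + (0)
Last nonzero remainder: -94p^2 + 1316p - 4606. Dividing through by -94 gives the monic gcd p^2 - 14p + 49.
Then lcm(f, g) = f·g / gcd(f, g); expanding and making the result monic gives the answer.

p^7 - 10p^6 - 20p^5 + 314p^4 + 31p^3 + 776p^2 - 21252p + 35280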